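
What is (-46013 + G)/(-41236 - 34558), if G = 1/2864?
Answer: 131781231/217074016 ≈ 0.60708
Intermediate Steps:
G = 1/2864 ≈ 0.00034916
(-46013 + G)/(-41236 - 34558) = (-46013 + 1/2864)/(-41236 - 34558) = -131781231/2864/(-75794) = -131781231/2864*(-1/75794) = 131781231/217074016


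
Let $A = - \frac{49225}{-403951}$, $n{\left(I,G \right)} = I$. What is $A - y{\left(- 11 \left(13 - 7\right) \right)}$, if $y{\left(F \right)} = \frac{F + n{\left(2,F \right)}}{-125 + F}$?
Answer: $- \frac{16450889}{77154641} \approx -0.21322$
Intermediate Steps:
$A = \frac{49225}{403951}$ ($A = \left(-49225\right) \left(- \frac{1}{403951}\right) = \frac{49225}{403951} \approx 0.12186$)
$y{\left(F \right)} = \frac{2 + F}{-125 + F}$ ($y{\left(F \right)} = \frac{F + 2}{-125 + F} = \frac{2 + F}{-125 + F}$)
$A - y{\left(- 11 \left(13 - 7\right) \right)} = \frac{49225}{403951} - \frac{2 - 11 \left(13 - 7\right)}{-125 - 11 \left(13 - 7\right)} = \frac{49225}{403951} - \frac{2 - 66}{-125 - 66} = \frac{49225}{403951} - \frac{1}{-191} \left(-64\right) = \frac{49225}{403951} - \left(- \frac{1}{191}\right) \left(-64\right) = \frac{49225}{403951} - \frac{64}{191} = - \frac{16450889}{77154641}$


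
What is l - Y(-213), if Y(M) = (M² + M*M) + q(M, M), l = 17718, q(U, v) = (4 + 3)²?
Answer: -73069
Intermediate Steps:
q(U, v) = 49 (q(U, v) = 7² = 49)
Y(M) = 49 + 2*M² (Y(M) = (M² + M*M) + 49 = (M² + M²) + 49 = 2*M² + 49 = 49 + 2*M²)
l - Y(-213) = 17718 - (49 + 2*(-213)²) = 17718 - (49 + 2*45369) = 17718 - (49 + 90738) = 17718 - 1*90787 = 17718 - 90787 = -73069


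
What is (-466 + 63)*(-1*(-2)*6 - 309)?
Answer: 119691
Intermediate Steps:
(-466 + 63)*(-1*(-2)*6 - 309) = -403*(2*6 - 309) = -403*(12 - 309) = -403*(-297) = 119691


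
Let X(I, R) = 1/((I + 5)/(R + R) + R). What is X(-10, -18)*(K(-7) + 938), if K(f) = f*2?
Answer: -33264/643 ≈ -51.732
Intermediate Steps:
X(I, R) = 1/(R + (5 + I)/(2*R)) (X(I, R) = 1/((5 + I)/((2*R)) + R) = 1/((5 + I)*(1/(2*R)) + R) = 1/((5 + I)/(2*R) + R) = 1/(R + (5 + I)/(2*R)))
K(f) = 2*f
X(-10, -18)*(K(-7) + 938) = (2*(-18)/(5 - 10 + 2*(-18)**2))*(2*(-7) + 938) = (2*(-18)/(5 - 10 + 2*324))*(-14 + 938) = (2*(-18)/(5 - 10 + 648))*924 = (2*(-18)/643)*924 = (2*(-18)*(1/643))*924 = -36/643*924 = -33264/643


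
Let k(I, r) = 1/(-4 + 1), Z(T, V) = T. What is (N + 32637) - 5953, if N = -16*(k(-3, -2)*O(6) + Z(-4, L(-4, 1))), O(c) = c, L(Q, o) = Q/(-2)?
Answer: 26780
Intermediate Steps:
L(Q, o) = -Q/2 (L(Q, o) = Q*(-½) = -Q/2)
k(I, r) = -⅓ (k(I, r) = 1/(-3) = -⅓)
N = 96 (N = -16*(-⅓*6 - 4) = -16*(-2 - 4) = -16*(-6) = 96)
(N + 32637) - 5953 = (96 + 32637) - 5953 = 32733 - 5953 = 26780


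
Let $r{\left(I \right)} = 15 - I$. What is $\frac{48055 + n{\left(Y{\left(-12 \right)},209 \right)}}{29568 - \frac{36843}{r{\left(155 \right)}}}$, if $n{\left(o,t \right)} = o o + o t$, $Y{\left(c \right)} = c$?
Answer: $\frac{6396740}{4176363} \approx 1.5317$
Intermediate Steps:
$n{\left(o,t \right)} = o^{2} + o t$
$\frac{48055 + n{\left(Y{\left(-12 \right)},209 \right)}}{29568 - \frac{36843}{r{\left(155 \right)}}} = \frac{48055 - 12 \left(-12 + 209\right)}{29568 - \frac{36843}{15 - 155}} = \frac{48055 - 2364}{29568 - \frac{36843}{15 - 155}} = \frac{48055 - 2364}{29568 - \frac{36843}{-140}} = \frac{45691}{29568 - - \frac{36843}{140}} = \frac{45691}{29568 + \frac{36843}{140}} = \frac{45691}{\frac{4176363}{140}} = 45691 \cdot \frac{140}{4176363} = \frac{6396740}{4176363}$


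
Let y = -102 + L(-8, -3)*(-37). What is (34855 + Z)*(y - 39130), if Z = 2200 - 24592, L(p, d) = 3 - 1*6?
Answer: -487565023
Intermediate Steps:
L(p, d) = -3 (L(p, d) = 3 - 6 = -3)
y = 9 (y = -102 - 3*(-37) = -102 + 111 = 9)
Z = -22392
(34855 + Z)*(y - 39130) = (34855 - 22392)*(9 - 39130) = 12463*(-39121) = -487565023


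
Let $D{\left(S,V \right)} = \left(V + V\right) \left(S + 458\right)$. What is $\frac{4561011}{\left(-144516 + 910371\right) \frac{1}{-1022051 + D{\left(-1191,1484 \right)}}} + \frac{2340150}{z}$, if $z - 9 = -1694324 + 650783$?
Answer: $- \frac{6263024702429333}{328886502} \approx -1.9043 \cdot 10^{7}$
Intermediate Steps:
$D{\left(S,V \right)} = 2 V \left(458 + S\right)$
$z = -1043532$ ($z = 9 + \left(-1694324 + 650783\right) = 9 - 1043541 = -1043532$)
$\frac{4561011}{\left(-144516 + 910371\right) \frac{1}{-1022051 + D{\left(-1191,1484 \right)}}} + \frac{2340150}{z} = \frac{4561011}{\left(-144516 + 910371\right) \frac{1}{-1022051 + 2 \cdot 1484 \left(458 - 1191\right)}} + \frac{2340150}{-1043532} = \frac{4561011}{765855 \frac{1}{-1022051 + 2 \cdot 1484 \left(-733\right)}} + 2340150 \left(- \frac{1}{1043532}\right) = \frac{4561011}{765855 \frac{1}{-1022051 - 2175544}} - \frac{390025}{173922} = \frac{4561011}{765855 \frac{1}{-3197595}} - \frac{390025}{173922} = \frac{4561011}{765855 \left(- \frac{1}{3197595}\right)} - \frac{390025}{173922} = \frac{4561011}{- \frac{51057}{213173}} - \frac{390025}{173922} = 4561011 \left(- \frac{213173}{51057}\right) - \frac{390025}{173922} = - \frac{108031599767}{5673} - \frac{390025}{173922} = - \frac{6263024702429333}{328886502}$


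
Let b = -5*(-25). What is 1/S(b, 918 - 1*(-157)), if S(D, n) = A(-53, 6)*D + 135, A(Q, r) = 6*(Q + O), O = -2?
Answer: -1/41115 ≈ -2.4322e-5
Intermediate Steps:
b = 125
A(Q, r) = -12 + 6*Q (A(Q, r) = 6*(Q - 2) = 6*(-2 + Q) = -12 + 6*Q)
S(D, n) = 135 - 330*D (S(D, n) = (-12 + 6*(-53))*D + 135 = (-12 - 318)*D + 135 = -330*D + 135 = 135 - 330*D)
1/S(b, 918 - 1*(-157)) = 1/(135 - 330*125) = 1/(135 - 41250) = 1/(-41115) = -1/41115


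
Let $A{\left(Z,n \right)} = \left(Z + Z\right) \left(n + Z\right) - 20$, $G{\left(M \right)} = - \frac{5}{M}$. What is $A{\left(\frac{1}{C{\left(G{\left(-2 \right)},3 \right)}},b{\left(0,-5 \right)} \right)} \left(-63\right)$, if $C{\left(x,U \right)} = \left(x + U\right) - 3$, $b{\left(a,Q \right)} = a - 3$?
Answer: $\frac{34776}{25} \approx 1391.0$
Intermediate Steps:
$b{\left(a,Q \right)} = -3 + a$
$C{\left(x,U \right)} = -3 + U + x$ ($C{\left(x,U \right)} = \left(U + x\right) - 3 = -3 + U + x$)
$A{\left(Z,n \right)} = -20 + 2 Z \left(Z + n\right)$ ($A{\left(Z,n \right)} = 2 Z \left(Z + n\right) - 20 = -20 + 2 Z \left(Z + n\right)$)
$A{\left(\frac{1}{C{\left(G{\left(-2 \right)},3 \right)}},b{\left(0,-5 \right)} \right)} \left(-63\right) = \left(-20 + 2 \left(\frac{1}{-3 + 3 - \frac{5}{-2}}\right)^{2} + \frac{2 \left(-3 + 0\right)}{-3 + 3 - \frac{5}{-2}}\right) \left(-63\right) = \left(-20 + 2 \left(\frac{1}{-3 + 3 - - \frac{5}{2}}\right)^{2} + 2 \frac{1}{-3 + 3 - - \frac{5}{2}} \left(-3\right)\right) \left(-63\right) = \left(-20 + 2 \left(\frac{1}{-3 + 3 + \frac{5}{2}}\right)^{2} + 2 \frac{1}{-3 + 3 + \frac{5}{2}} \left(-3\right)\right) \left(-63\right) = \left(-20 + 2 \left(\frac{1}{\frac{5}{2}}\right)^{2} + 2 \frac{1}{\frac{5}{2}} \left(-3\right)\right) \left(-63\right) = \left(-20 + 2 \left(\frac{2}{5}\right)^{2} + 2 \cdot \frac{2}{5} \left(-3\right)\right) \left(-63\right) = \left(-20 + 2 \cdot \frac{4}{25} - \frac{12}{5}\right) \left(-63\right) = \left(-20 + \frac{8}{25} - \frac{12}{5}\right) \left(-63\right) = \left(- \frac{552}{25}\right) \left(-63\right) = \frac{34776}{25}$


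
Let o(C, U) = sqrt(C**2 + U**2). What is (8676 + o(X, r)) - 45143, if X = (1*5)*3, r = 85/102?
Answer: -36467 + 25*sqrt(13)/6 ≈ -36452.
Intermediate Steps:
r = 5/6 (r = 85*(1/102) = 5/6 ≈ 0.83333)
X = 15 (X = 5*3 = 15)
(8676 + o(X, r)) - 45143 = (8676 + sqrt(15**2 + (5/6)**2)) - 45143 = (8676 + sqrt(225 + 25/36)) - 45143 = (8676 + sqrt(8125/36)) - 45143 = (8676 + 25*sqrt(13)/6) - 45143 = -36467 + 25*sqrt(13)/6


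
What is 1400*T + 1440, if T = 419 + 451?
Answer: 1219440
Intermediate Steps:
T = 870
1400*T + 1440 = 1400*870 + 1440 = 1218000 + 1440 = 1219440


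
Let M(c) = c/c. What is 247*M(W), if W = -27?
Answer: 247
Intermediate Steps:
M(c) = 1
247*M(W) = 247*1 = 247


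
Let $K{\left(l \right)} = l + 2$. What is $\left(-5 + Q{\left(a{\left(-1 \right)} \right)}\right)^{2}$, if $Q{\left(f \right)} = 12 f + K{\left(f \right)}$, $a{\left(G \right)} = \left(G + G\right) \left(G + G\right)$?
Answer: $2401$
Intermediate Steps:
$K{\left(l \right)} = 2 + l$
$a{\left(G \right)} = 4 G^{2}$ ($a{\left(G \right)} = 2 G 2 G = 4 G^{2}$)
$Q{\left(f \right)} = 2 + 13 f$ ($Q{\left(f \right)} = 12 f + \left(2 + f\right) = 2 + 13 f$)
$\left(-5 + Q{\left(a{\left(-1 \right)} \right)}\right)^{2} = \left(-5 + \left(2 + 13 \cdot 4 \left(-1\right)^{2}\right)\right)^{2} = \left(-5 + \left(2 + 13 \cdot 4 \cdot 1\right)\right)^{2} = \left(-5 + \left(2 + 13 \cdot 4\right)\right)^{2} = \left(-5 + \left(2 + 52\right)\right)^{2} = \left(-5 + 54\right)^{2} = 49^{2} = 2401$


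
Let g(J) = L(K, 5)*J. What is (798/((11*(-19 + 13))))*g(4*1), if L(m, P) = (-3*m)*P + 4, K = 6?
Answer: 45752/11 ≈ 4159.3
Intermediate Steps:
L(m, P) = 4 - 3*P*m (L(m, P) = -3*P*m + 4 = 4 - 3*P*m)
g(J) = -86*J (g(J) = (4 - 3*5*6)*J = (4 - 90)*J = -86*J)
(798/((11*(-19 + 13))))*g(4*1) = (798/((11*(-19 + 13))))*(-344) = (798/((11*(-6))))*(-86*4) = (798/(-66))*(-344) = (798*(-1/66))*(-344) = -133/11*(-344) = 45752/11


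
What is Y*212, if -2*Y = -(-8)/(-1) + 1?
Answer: 742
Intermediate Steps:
Y = 7/2 (Y = -(-(-8)/(-1) + 1)/2 = -(-(-8)*(-1) + 1)/2 = -(-1*8 + 1)/2 = -(-8 + 1)/2 = -½*(-7) = 7/2 ≈ 3.5000)
Y*212 = (7/2)*212 = 742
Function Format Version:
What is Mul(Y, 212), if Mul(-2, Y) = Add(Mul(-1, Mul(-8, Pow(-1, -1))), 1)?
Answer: 742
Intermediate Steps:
Y = Rational(7, 2) (Y = Mul(Rational(-1, 2), Add(Mul(-1, Mul(-8, Pow(-1, -1))), 1)) = Mul(Rational(-1, 2), Add(Mul(-1, Mul(-8, -1)), 1)) = Mul(Rational(-1, 2), Add(Mul(-1, 8), 1)) = Mul(Rational(-1, 2), Add(-8, 1)) = Mul(Rational(-1, 2), -7) = Rational(7, 2) ≈ 3.5000)
Mul(Y, 212) = Mul(Rational(7, 2), 212) = 742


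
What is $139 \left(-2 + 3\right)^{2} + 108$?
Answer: $247$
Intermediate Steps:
$139 \left(-2 + 3\right)^{2} + 108 = 139 \cdot 1^{2} + 108 = 139 \cdot 1 + 108 = 139 + 108 = 247$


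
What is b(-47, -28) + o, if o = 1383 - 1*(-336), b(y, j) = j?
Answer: 1691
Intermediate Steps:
o = 1719 (o = 1383 + 336 = 1719)
b(-47, -28) + o = -28 + 1719 = 1691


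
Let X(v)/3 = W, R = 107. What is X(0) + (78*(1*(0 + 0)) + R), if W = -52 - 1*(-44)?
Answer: 83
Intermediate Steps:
W = -8 (W = -52 + 44 = -8)
X(v) = -24 (X(v) = 3*(-8) = -24)
X(0) + (78*(1*(0 + 0)) + R) = -24 + (78*(1*(0 + 0)) + 107) = -24 + (78*(1*0) + 107) = -24 + (78*0 + 107) = -24 + (0 + 107) = -24 + 107 = 83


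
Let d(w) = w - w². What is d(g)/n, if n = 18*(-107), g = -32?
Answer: 176/321 ≈ 0.54829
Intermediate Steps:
n = -1926
d(g)/n = -32*(1 - 1*(-32))/(-1926) = -32*(1 + 32)*(-1/1926) = -32*33*(-1/1926) = -1056*(-1/1926) = 176/321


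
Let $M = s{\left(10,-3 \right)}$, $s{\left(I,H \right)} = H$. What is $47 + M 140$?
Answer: $-373$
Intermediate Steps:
$M = -3$
$47 + M 140 = 47 - 420 = -373$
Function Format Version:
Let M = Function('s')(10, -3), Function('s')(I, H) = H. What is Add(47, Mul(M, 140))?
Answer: -373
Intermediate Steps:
M = -3
Add(47, Mul(M, 140)) = Add(47, Mul(-3, 140)) = Add(47, -420) = -373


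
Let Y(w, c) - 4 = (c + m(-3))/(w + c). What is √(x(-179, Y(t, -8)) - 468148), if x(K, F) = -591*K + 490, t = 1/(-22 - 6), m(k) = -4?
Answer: I*√361869 ≈ 601.56*I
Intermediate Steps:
t = -1/28 (t = 1/(-28) = -1/28 ≈ -0.035714)
Y(w, c) = 4 + (-4 + c)/(c + w) (Y(w, c) = 4 + (c - 4)/(w + c) = 4 + (-4 + c)/(c + w))
x(K, F) = 490 - 591*K
√(x(-179, Y(t, -8)) - 468148) = √((490 - 591*(-179)) - 468148) = √((490 + 105789) - 468148) = √(106279 - 468148) = √(-361869) = I*√361869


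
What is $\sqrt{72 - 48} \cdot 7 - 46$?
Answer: $-46 + 14 \sqrt{6} \approx -11.707$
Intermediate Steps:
$\sqrt{72 - 48} \cdot 7 - 46 = \sqrt{24} \cdot 7 - 46 = 2 \sqrt{6} \cdot 7 - 46 = 14 \sqrt{6} - 46 = -46 + 14 \sqrt{6}$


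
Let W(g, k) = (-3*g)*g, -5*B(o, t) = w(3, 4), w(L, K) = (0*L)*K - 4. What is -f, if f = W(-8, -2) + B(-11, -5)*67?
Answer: 692/5 ≈ 138.40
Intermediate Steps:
w(L, K) = -4 (w(L, K) = 0*K - 4 = 0 - 4 = -4)
B(o, t) = ⅘ (B(o, t) = -⅕*(-4) = ⅘)
W(g, k) = -3*g²
f = -692/5 (f = -3*(-8)² + (⅘)*67 = -3*64 + 268/5 = -192 + 268/5 = -692/5 ≈ -138.40)
-f = -1*(-692/5) = 692/5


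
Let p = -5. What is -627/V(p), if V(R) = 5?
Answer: -627/5 ≈ -125.40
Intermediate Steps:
-627/V(p) = -627/5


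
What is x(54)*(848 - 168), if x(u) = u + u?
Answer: 73440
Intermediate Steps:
x(u) = 2*u
x(54)*(848 - 168) = (2*54)*(848 - 168) = 108*680 = 73440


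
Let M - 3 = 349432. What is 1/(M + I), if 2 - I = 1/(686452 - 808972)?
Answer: 122520/42813021241 ≈ 2.8617e-6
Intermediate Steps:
M = 349435 (M = 3 + 349432 = 349435)
I = 245041/122520 (I = 2 - 1/(686452 - 808972) = 2 - 1/(-122520) = 2 - 1*(-1/122520) = 2 + 1/122520 = 245041/122520 ≈ 2.0000)
1/(M + I) = 1/(349435 + 245041/122520) = 1/(42813021241/122520) = 122520/42813021241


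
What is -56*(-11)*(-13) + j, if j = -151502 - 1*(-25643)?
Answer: -133867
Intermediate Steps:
j = -125859 (j = -151502 + 25643 = -125859)
-56*(-11)*(-13) + j = -56*(-11)*(-13) - 125859 = 616*(-13) - 125859 = -8008 - 125859 = -133867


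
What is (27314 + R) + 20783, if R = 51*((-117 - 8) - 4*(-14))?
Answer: 44578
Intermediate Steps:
R = -3519 (R = 51*(-125 + 56) = 51*(-69) = -3519)
(27314 + R) + 20783 = (27314 - 3519) + 20783 = 23795 + 20783 = 44578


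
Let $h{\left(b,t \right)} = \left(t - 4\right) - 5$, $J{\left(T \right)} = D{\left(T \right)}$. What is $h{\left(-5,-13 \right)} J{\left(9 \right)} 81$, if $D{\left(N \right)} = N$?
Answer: $-16038$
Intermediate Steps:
$J{\left(T \right)} = T$
$h{\left(b,t \right)} = -9 + t$ ($h{\left(b,t \right)} = \left(-4 + t\right) - 5 = -9 + t$)
$h{\left(-5,-13 \right)} J{\left(9 \right)} 81 = \left(-9 - 13\right) 9 \cdot 81 = \left(-22\right) 9 \cdot 81 = \left(-198\right) 81 = -16038$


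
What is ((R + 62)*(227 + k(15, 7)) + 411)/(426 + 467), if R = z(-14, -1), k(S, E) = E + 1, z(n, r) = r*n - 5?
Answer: 17096/893 ≈ 19.144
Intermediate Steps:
z(n, r) = -5 + n*r (z(n, r) = n*r - 5 = -5 + n*r)
k(S, E) = 1 + E
R = 9 (R = -5 - 14*(-1) = -5 + 14 = 9)
((R + 62)*(227 + k(15, 7)) + 411)/(426 + 467) = ((9 + 62)*(227 + (1 + 7)) + 411)/(426 + 467) = (71*(227 + 8) + 411)/893 = (71*235 + 411)*(1/893) = (16685 + 411)*(1/893) = 17096*(1/893) = 17096/893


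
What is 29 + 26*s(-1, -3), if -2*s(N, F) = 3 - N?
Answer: -23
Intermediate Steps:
s(N, F) = -3/2 + N/2 (s(N, F) = -(3 - N)/2 = -3/2 + N/2)
29 + 26*s(-1, -3) = 29 + 26*(-3/2 + (1/2)*(-1)) = 29 + 26*(-3/2 - 1/2) = 29 + 26*(-2) = 29 - 52 = -23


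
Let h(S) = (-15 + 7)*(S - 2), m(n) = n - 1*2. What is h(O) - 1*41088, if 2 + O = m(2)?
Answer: -41056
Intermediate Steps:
m(n) = -2 + n (m(n) = n - 2 = -2 + n)
O = -2 (O = -2 + (-2 + 2) = -2 + 0 = -2)
h(S) = 16 - 8*S (h(S) = -8*(-2 + S) = 16 - 8*S)
h(O) - 1*41088 = (16 - 8*(-2)) - 1*41088 = (16 + 16) - 41088 = 32 - 41088 = -41056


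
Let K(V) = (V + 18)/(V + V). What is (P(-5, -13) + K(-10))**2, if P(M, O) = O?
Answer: 4489/25 ≈ 179.56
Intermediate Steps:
K(V) = (18 + V)/(2*V) (K(V) = (18 + V)/((2*V)) = (18 + V)*(1/(2*V)) = (18 + V)/(2*V))
(P(-5, -13) + K(-10))**2 = (-13 + (1/2)*(18 - 10)/(-10))**2 = (-13 + (1/2)*(-1/10)*8)**2 = (-13 - 2/5)**2 = (-67/5)**2 = 4489/25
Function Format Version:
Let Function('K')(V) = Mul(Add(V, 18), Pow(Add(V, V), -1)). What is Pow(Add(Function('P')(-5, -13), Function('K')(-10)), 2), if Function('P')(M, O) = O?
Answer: Rational(4489, 25) ≈ 179.56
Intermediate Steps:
Function('K')(V) = Mul(Rational(1, 2), Pow(V, -1), Add(18, V)) (Function('K')(V) = Mul(Add(18, V), Pow(Mul(2, V), -1)) = Mul(Add(18, V), Mul(Rational(1, 2), Pow(V, -1))) = Mul(Rational(1, 2), Pow(V, -1), Add(18, V)))
Pow(Add(Function('P')(-5, -13), Function('K')(-10)), 2) = Pow(Add(-13, Mul(Rational(1, 2), Pow(-10, -1), Add(18, -10))), 2) = Pow(Add(-13, Mul(Rational(1, 2), Rational(-1, 10), 8)), 2) = Pow(Add(-13, Rational(-2, 5)), 2) = Pow(Rational(-67, 5), 2) = Rational(4489, 25)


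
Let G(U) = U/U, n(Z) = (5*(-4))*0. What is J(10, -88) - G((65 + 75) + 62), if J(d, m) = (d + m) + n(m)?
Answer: -79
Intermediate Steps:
n(Z) = 0 (n(Z) = -20*0 = 0)
G(U) = 1
J(d, m) = d + m (J(d, m) = (d + m) + 0 = d + m)
J(10, -88) - G((65 + 75) + 62) = (10 - 88) - 1*1 = -78 - 1 = -79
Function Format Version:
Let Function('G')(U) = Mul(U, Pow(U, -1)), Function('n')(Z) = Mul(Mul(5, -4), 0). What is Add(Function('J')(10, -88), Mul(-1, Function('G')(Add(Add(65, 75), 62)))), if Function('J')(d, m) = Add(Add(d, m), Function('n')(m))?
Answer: -79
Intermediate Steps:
Function('n')(Z) = 0 (Function('n')(Z) = Mul(-20, 0) = 0)
Function('G')(U) = 1
Function('J')(d, m) = Add(d, m) (Function('J')(d, m) = Add(Add(d, m), 0) = Add(d, m))
Add(Function('J')(10, -88), Mul(-1, Function('G')(Add(Add(65, 75), 62)))) = Add(Add(10, -88), Mul(-1, 1)) = Add(-78, -1) = -79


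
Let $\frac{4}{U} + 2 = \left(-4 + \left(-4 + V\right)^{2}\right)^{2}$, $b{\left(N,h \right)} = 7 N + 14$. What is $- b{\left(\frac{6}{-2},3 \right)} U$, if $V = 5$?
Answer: $4$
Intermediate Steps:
$b{\left(N,h \right)} = 14 + 7 N$
$U = \frac{4}{7}$ ($U = \frac{4}{-2 + \left(-4 + \left(-4 + 5\right)^{2}\right)^{2}} = \frac{4}{-2 + \left(-4 + 1^{2}\right)^{2}} = \frac{4}{-2 + \left(-4 + 1\right)^{2}} = \frac{4}{-2 + \left(-3\right)^{2}} = \frac{4}{-2 + 9} = \frac{4}{7} \approx 0.57143$)
$- b{\left(\frac{6}{-2},3 \right)} U = - (14 + 7 \frac{6}{-2}) \frac{4}{7} = - (14 + 7 \cdot 6 \left(- \frac{1}{2}\right)) \frac{4}{7} = - (14 + 7 \left(-3\right)) \frac{4}{7} = - (14 - 21) \frac{4}{7} = \left(-1\right) \left(-7\right) \frac{4}{7} = 7 \cdot \frac{4}{7} = 4$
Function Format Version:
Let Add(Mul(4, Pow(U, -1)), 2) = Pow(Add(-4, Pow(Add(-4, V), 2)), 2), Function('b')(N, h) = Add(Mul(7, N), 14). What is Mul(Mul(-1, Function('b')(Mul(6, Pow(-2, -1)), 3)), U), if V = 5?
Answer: 4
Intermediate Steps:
Function('b')(N, h) = Add(14, Mul(7, N))
U = Rational(4, 7) (U = Mul(4, Pow(Add(-2, Pow(Add(-4, Pow(Add(-4, 5), 2)), 2)), -1)) = Mul(4, Pow(Add(-2, Pow(Add(-4, Pow(1, 2)), 2)), -1)) = Mul(4, Pow(Add(-2, Pow(Add(-4, 1), 2)), -1)) = Mul(4, Pow(Add(-2, Pow(-3, 2)), -1)) = Mul(4, Pow(Add(-2, 9), -1)) = Mul(4, Pow(7, -1)) = Mul(4, Rational(1, 7)) = Rational(4, 7) ≈ 0.57143)
Mul(Mul(-1, Function('b')(Mul(6, Pow(-2, -1)), 3)), U) = Mul(Mul(-1, Add(14, Mul(7, Mul(6, Pow(-2, -1))))), Rational(4, 7)) = Mul(Mul(-1, Add(14, Mul(7, Mul(6, Rational(-1, 2))))), Rational(4, 7)) = Mul(Mul(-1, Add(14, Mul(7, -3))), Rational(4, 7)) = Mul(Mul(-1, Add(14, -21)), Rational(4, 7)) = Mul(Mul(-1, -7), Rational(4, 7)) = Mul(7, Rational(4, 7)) = 4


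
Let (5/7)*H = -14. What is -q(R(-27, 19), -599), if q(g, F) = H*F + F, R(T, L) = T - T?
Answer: -55707/5 ≈ -11141.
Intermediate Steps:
H = -98/5 (H = (7/5)*(-14) = -98/5 ≈ -19.600)
R(T, L) = 0
q(g, F) = -93*F/5 (q(g, F) = -98*F/5 + F = -93*F/5)
-q(R(-27, 19), -599) = -(-93)*(-599)/5 = -1*55707/5 = -55707/5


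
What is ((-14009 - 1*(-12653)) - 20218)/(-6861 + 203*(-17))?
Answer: 10787/5156 ≈ 2.0921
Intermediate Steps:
((-14009 - 1*(-12653)) - 20218)/(-6861 + 203*(-17)) = ((-14009 + 12653) - 20218)/(-6861 - 3451) = (-1356 - 20218)/(-10312) = -21574*(-1/10312) = 10787/5156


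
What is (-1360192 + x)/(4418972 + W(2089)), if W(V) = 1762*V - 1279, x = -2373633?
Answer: -3733825/8098511 ≈ -0.46105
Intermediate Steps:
W(V) = -1279 + 1762*V
(-1360192 + x)/(4418972 + W(2089)) = (-1360192 - 2373633)/(4418972 + (-1279 + 1762*2089)) = -3733825/(4418972 + (-1279 + 3680818)) = -3733825/(4418972 + 3679539) = -3733825/8098511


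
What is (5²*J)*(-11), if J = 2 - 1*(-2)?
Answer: -1100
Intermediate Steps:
J = 4 (J = 2 + 2 = 4)
(5²*J)*(-11) = (5²*4)*(-11) = (25*4)*(-11) = 100*(-11) = -1100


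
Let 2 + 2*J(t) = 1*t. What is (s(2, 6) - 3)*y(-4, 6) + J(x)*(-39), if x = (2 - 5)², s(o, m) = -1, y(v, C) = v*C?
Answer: -81/2 ≈ -40.500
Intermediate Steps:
y(v, C) = C*v
x = 9 (x = (-3)² = 9)
J(t) = -1 + t/2 (J(t) = -1 + (1*t)/2 = -1 + t/2)
(s(2, 6) - 3)*y(-4, 6) + J(x)*(-39) = (-1 - 3)*(6*(-4)) + (-1 + (½)*9)*(-39) = -4*(-24) + (-1 + 9/2)*(-39) = 96 + (7/2)*(-39) = 96 - 273/2 = -81/2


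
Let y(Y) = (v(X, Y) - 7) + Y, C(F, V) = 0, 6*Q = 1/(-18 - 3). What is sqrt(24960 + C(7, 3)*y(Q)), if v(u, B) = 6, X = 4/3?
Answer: 8*sqrt(390) ≈ 157.99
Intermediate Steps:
Q = -1/126 (Q = 1/(6*(-18 - 3)) = (1/6)/(-21) = (1/6)*(-1/21) = -1/126 ≈ -0.0079365)
X = 4/3 (X = 4*(1/3) = 4/3 ≈ 1.3333)
y(Y) = -1 + Y (y(Y) = (6 - 7) + Y = -1 + Y)
sqrt(24960 + C(7, 3)*y(Q)) = sqrt(24960 + 0*(-1 - 1/126)) = sqrt(24960 + 0*(-127/126)) = sqrt(24960 + 0) = sqrt(24960) = 8*sqrt(390)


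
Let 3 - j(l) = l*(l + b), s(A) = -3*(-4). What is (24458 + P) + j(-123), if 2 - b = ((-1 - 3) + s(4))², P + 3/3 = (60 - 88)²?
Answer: 2489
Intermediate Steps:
s(A) = 12
P = 783 (P = -1 + (60 - 88)² = -1 + (-28)² = -1 + 784 = 783)
b = -62 (b = 2 - ((-1 - 3) + 12)² = 2 - (-4 + 12)² = 2 - 1*8² = 2 - 1*64 = 2 - 64 = -62)
j(l) = 3 - l*(-62 + l) (j(l) = 3 - l*(l - 62) = 3 - l*(-62 + l))
(24458 + P) + j(-123) = (24458 + 783) + (3 - 1*(-123)² + 62*(-123)) = 25241 + (3 - 1*15129 - 7626) = 25241 + (3 - 15129 - 7626) = 25241 - 22752 = 2489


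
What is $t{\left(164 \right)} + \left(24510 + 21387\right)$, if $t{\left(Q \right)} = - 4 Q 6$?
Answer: $41961$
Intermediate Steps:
$t{\left(Q \right)} = - 24 Q$
$t{\left(164 \right)} + \left(24510 + 21387\right) = \left(-24\right) 164 + \left(24510 + 21387\right) = -3936 + 45897 = 41961$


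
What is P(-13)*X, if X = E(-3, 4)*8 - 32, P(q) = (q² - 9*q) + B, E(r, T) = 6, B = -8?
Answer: 4448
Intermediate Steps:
P(q) = -8 + q² - 9*q (P(q) = (q² - 9*q) - 8 = -8 + q² - 9*q)
X = 16 (X = 6*8 - 32 = 48 - 32 = 16)
P(-13)*X = (-8 + (-13)² - 9*(-13))*16 = (-8 + 169 + 117)*16 = 278*16 = 4448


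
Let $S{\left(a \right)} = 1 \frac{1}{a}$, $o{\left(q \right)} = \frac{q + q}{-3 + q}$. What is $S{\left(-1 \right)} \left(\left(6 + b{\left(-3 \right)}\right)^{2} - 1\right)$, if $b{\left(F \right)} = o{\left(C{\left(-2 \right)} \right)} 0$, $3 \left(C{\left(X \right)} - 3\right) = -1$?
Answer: $-35$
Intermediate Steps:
$C{\left(X \right)} = \frac{8}{3}$ ($C{\left(X \right)} = 3 + \frac{1}{3} \left(-1\right) = 3 - \frac{1}{3} = \frac{8}{3}$)
$o{\left(q \right)} = \frac{2 q}{-3 + q}$
$b{\left(F \right)} = 0$ ($b{\left(F \right)} = 2 \cdot \frac{8}{3} \frac{1}{-3 + \frac{8}{3}} \cdot 0 = 2 \cdot \frac{8}{3} \frac{1}{- \frac{1}{3}} \cdot 0 = 2 \cdot \frac{8}{3} \left(-3\right) 0 = \left(-16\right) 0 = 0$)
$S{\left(a \right)} = \frac{1}{a}$
$S{\left(-1 \right)} \left(\left(6 + b{\left(-3 \right)}\right)^{2} - 1\right) = \frac{\left(6 + 0\right)^{2} - 1}{-1} = - (6^{2} - 1) = - (36 - 1) = \left(-1\right) 35 = -35$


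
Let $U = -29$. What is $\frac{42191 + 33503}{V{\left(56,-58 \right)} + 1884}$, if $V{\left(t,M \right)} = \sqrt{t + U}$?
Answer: $\frac{47535832}{1183143} - \frac{75694 \sqrt{3}}{1183143} \approx 40.067$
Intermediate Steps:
$V{\left(t,M \right)} = \sqrt{-29 + t}$ ($V{\left(t,M \right)} = \sqrt{t - 29} = \sqrt{-29 + t}$)
$\frac{42191 + 33503}{V{\left(56,-58 \right)} + 1884} = \frac{42191 + 33503}{\sqrt{-29 + 56} + 1884} = \frac{75694}{\sqrt{27} + 1884} = \frac{75694}{3 \sqrt{3} + 1884} = \frac{75694}{1884 + 3 \sqrt{3}}$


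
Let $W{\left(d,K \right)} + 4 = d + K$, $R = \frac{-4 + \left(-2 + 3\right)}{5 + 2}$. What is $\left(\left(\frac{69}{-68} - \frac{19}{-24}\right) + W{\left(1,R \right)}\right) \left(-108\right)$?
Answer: $\frac{93861}{238} \approx 394.37$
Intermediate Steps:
$R = - \frac{3}{7}$ ($R = \frac{-4 + 1}{7} = \left(-3\right) \frac{1}{7} = - \frac{3}{7} \approx -0.42857$)
$W{\left(d,K \right)} = -4 + K + d$ ($W{\left(d,K \right)} = -4 + \left(d + K\right) = -4 + \left(K + d\right) = -4 + K + d$)
$\left(\left(\frac{69}{-68} - \frac{19}{-24}\right) + W{\left(1,R \right)}\right) \left(-108\right) = \left(\left(\frac{69}{-68} - \frac{19}{-24}\right) - \frac{24}{7}\right) \left(-108\right) = \left(\left(69 \left(- \frac{1}{68}\right) - - \frac{19}{24}\right) - \frac{24}{7}\right) \left(-108\right) = \left(\left(- \frac{69}{68} + \frac{19}{24}\right) - \frac{24}{7}\right) \left(-108\right) = \left(- \frac{91}{408} - \frac{24}{7}\right) \left(-108\right) = \left(- \frac{10429}{2856}\right) \left(-108\right) = \frac{93861}{238}$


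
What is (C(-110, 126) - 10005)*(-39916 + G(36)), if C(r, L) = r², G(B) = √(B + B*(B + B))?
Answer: -83624020 + 12570*√73 ≈ -8.3517e+7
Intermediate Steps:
G(B) = √(B + 2*B²) (G(B) = √(B + B*(2*B)) = √(B + 2*B²))
(C(-110, 126) - 10005)*(-39916 + G(36)) = ((-110)² - 10005)*(-39916 + √(36*(1 + 2*36))) = (12100 - 10005)*(-39916 + √(36*(1 + 72))) = 2095*(-39916 + √(36*73)) = 2095*(-39916 + √2628) = 2095*(-39916 + 6*√73) = -83624020 + 12570*√73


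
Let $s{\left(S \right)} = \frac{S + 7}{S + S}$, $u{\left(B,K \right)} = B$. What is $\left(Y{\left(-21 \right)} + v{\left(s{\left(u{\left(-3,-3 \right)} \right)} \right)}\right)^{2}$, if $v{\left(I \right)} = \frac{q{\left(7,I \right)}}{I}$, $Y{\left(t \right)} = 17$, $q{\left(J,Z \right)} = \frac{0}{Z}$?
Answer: $289$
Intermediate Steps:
$q{\left(J,Z \right)} = 0$
$s{\left(S \right)} = \frac{7 + S}{2 S}$
$v{\left(I \right)} = 0$ ($v{\left(I \right)} = \frac{0}{I} = 0$)
$\left(Y{\left(-21 \right)} + v{\left(s{\left(u{\left(-3,-3 \right)} \right)} \right)}\right)^{2} = \left(17 + 0\right)^{2} = 17^{2} = 289$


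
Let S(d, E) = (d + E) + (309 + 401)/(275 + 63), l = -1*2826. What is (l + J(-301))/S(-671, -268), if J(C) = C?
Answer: 528463/158336 ≈ 3.3376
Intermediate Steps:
l = -2826
S(d, E) = 355/169 + E + d (S(d, E) = (E + d) + 710/338 = (E + d) + 710*(1/338) = (E + d) + 355/169 = 355/169 + E + d)
(l + J(-301))/S(-671, -268) = (-2826 - 301)/(355/169 - 268 - 671) = -3127/(-158336/169) = -3127*(-169/158336) = 528463/158336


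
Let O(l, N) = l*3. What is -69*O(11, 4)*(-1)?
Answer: 2277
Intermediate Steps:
O(l, N) = 3*l
-69*O(11, 4)*(-1) = -207*11*(-1) = -69*33*(-1) = -2277*(-1) = 2277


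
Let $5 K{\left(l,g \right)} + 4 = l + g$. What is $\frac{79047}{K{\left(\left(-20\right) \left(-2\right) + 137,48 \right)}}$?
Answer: $\frac{395235}{221} \approx 1788.4$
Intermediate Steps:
$K{\left(l,g \right)} = - \frac{4}{5} + \frac{g}{5} + \frac{l}{5}$ ($K{\left(l,g \right)} = - \frac{4}{5} + \frac{l + g}{5} = - \frac{4}{5} + \frac{g + l}{5} = - \frac{4}{5} + \left(\frac{g}{5} + \frac{l}{5}\right) = - \frac{4}{5} + \frac{g}{5} + \frac{l}{5}$)
$\frac{79047}{K{\left(\left(-20\right) \left(-2\right) + 137,48 \right)}} = \frac{79047}{- \frac{4}{5} + \frac{1}{5} \cdot 48 + \frac{\left(-20\right) \left(-2\right) + 137}{5}} = \frac{79047}{- \frac{4}{5} + \frac{48}{5} + \frac{40 + 137}{5}} = \frac{79047}{- \frac{4}{5} + \frac{48}{5} + \frac{1}{5} \cdot 177} = \frac{79047}{- \frac{4}{5} + \frac{48}{5} + \frac{177}{5}} = \frac{79047}{\frac{221}{5}} = 79047 \cdot \frac{5}{221} = \frac{395235}{221}$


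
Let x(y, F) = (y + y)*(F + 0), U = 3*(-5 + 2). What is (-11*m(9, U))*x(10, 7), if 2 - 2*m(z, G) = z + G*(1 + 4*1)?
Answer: -29260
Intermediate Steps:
U = -9 (U = 3*(-3) = -9)
x(y, F) = 2*F*y (x(y, F) = (2*y)*F = 2*F*y)
m(z, G) = 1 - 5*G/2 - z/2 (m(z, G) = 1 - (z + G*(1 + 4*1))/2 = 1 - (z + G*(1 + 4))/2 = 1 - (z + G*5)/2 = 1 - (z + 5*G)/2 = 1 + (-5*G/2 - z/2) = 1 - 5*G/2 - z/2)
(-11*m(9, U))*x(10, 7) = (-11*(1 - 5/2*(-9) - ½*9))*(2*7*10) = -11*(1 + 45/2 - 9/2)*140 = -11*19*140 = -209*140 = -29260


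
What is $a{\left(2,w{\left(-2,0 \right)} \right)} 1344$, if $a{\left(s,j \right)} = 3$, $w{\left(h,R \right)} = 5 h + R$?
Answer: $4032$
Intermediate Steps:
$w{\left(h,R \right)} = R + 5 h$
$a{\left(2,w{\left(-2,0 \right)} \right)} 1344 = 3 \cdot 1344 = 4032$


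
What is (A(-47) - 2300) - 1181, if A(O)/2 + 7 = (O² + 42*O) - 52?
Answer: -3129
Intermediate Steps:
A(O) = -118 + 2*O² + 84*O (A(O) = -14 + 2*((O² + 42*O) - 52) = -14 + 2*(-52 + O² + 42*O) = -14 + (-104 + 2*O² + 84*O) = -118 + 2*O² + 84*O)
(A(-47) - 2300) - 1181 = ((-118 + 2*(-47)² + 84*(-47)) - 2300) - 1181 = ((-118 + 2*2209 - 3948) - 2300) - 1181 = ((-118 + 4418 - 3948) - 2300) - 1181 = (352 - 2300) - 1181 = -1948 - 1181 = -3129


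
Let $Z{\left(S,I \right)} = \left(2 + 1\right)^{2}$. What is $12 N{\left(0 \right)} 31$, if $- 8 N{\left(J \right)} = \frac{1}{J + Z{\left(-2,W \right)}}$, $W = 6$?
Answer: $- \frac{31}{6} \approx -5.1667$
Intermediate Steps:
$Z{\left(S,I \right)} = 9$ ($Z{\left(S,I \right)} = 3^{2} = 9$)
$N{\left(J \right)} = - \frac{1}{8 \left(9 + J\right)}$ ($N{\left(J \right)} = - \frac{1}{8 \left(J + 9\right)} = - \frac{1}{8 \left(9 + J\right)}$)
$12 N{\left(0 \right)} 31 = 12 \left(- \frac{1}{72 + 8 \cdot 0}\right) 31 = 12 \left(- \frac{1}{72 + 0}\right) 31 = 12 \left(- \frac{1}{72}\right) 31 = \left(- \frac{1}{6}\right) 31 = - \frac{31}{6}$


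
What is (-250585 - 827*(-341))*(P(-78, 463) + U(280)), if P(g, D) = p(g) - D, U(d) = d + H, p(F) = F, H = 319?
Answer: 1822476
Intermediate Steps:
U(d) = 319 + d (U(d) = d + 319 = 319 + d)
P(g, D) = g - D
(-250585 - 827*(-341))*(P(-78, 463) + U(280)) = (-250585 - 827*(-341))*((-78 - 1*463) + (319 + 280)) = (-250585 + 282007)*((-78 - 463) + 599) = 31422*(-541 + 599) = 31422*58 = 1822476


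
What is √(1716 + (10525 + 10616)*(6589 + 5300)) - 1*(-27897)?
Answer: 27897 + √251347065 ≈ 43751.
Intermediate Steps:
√(1716 + (10525 + 10616)*(6589 + 5300)) - 1*(-27897) = √(1716 + 21141*11889) + 27897 = √(1716 + 251345349) + 27897 = √251347065 + 27897 = 27897 + √251347065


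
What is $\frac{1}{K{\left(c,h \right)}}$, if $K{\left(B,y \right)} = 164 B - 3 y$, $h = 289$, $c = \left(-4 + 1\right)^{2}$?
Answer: $\frac{1}{609} \approx 0.001642$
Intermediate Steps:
$c = 9$ ($c = \left(-3\right)^{2} = 9$)
$K{\left(B,y \right)} = - 3 y + 164 B$
$\frac{1}{K{\left(c,h \right)}} = \frac{1}{\left(-3\right) 289 + 164 \cdot 9} = \frac{1}{-867 + 1476} = \frac{1}{609}$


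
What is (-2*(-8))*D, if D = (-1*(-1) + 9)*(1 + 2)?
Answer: 480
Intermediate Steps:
D = 30 (D = (1 + 9)*3 = 10*3 = 30)
(-2*(-8))*D = -2*(-8)*30 = 16*30 = 480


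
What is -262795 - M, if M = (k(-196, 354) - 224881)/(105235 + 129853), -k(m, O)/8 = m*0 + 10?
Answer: -61779725999/235088 ≈ -2.6279e+5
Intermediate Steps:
k(m, O) = -80 (k(m, O) = -8*(m*0 + 10) = -8*(0 + 10) = -8*10 = -80)
M = -224961/235088 (M = (-80 - 224881)/(105235 + 129853) = -224961/235088 ≈ -0.95692)
-262795 - M = -262795 - 1*(-224961/235088) = -262795 + 224961/235088 = -61779725999/235088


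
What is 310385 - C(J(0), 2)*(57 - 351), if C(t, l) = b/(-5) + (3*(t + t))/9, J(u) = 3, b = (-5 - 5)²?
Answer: 305093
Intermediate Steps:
b = 100 (b = (-10)² = 100)
C(t, l) = -20 + 2*t/3 (C(t, l) = 100/(-5) + (3*(t + t))/9 = 100*(-⅕) + (3*(2*t))*(⅑) = -20 + (6*t)*(⅑) = -20 + 2*t/3)
310385 - C(J(0), 2)*(57 - 351) = 310385 - (-20 + (⅔)*3)*(57 - 351) = 310385 - (-20 + 2)*(-294) = 310385 - (-18)*(-294) = 310385 - 1*5292 = 310385 - 5292 = 305093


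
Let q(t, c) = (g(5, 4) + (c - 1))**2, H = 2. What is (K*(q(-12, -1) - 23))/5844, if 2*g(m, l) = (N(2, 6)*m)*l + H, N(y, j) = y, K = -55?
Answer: -9295/2922 ≈ -3.1810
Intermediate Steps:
g(m, l) = 1 + l*m (g(m, l) = ((2*m)*l + 2)/2 = (2*l*m + 2)/2 = (2 + 2*l*m)/2 = 1 + l*m)
q(t, c) = (20 + c)**2 (q(t, c) = ((1 + 4*5) + (c - 1))**2 = ((1 + 20) + (-1 + c))**2 = (21 + (-1 + c))**2 = (20 + c)**2)
(K*(q(-12, -1) - 23))/5844 = -55*((20 - 1)**2 - 23)/5844 = -55*(19**2 - 23)*(1/5844) = -55*(361 - 23)*(1/5844) = -55*338*(1/5844) = -18590*1/5844 = -9295/2922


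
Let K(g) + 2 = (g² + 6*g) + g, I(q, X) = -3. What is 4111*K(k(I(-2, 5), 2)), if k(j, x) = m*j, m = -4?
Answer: 929086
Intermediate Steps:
k(j, x) = -4*j
K(g) = -2 + g² + 7*g (K(g) = -2 + ((g² + 6*g) + g) = -2 + (g² + 7*g) = -2 + g² + 7*g)
4111*K(k(I(-2, 5), 2)) = 4111*(-2 + (-4*(-3))² + 7*(-4*(-3))) = 4111*(-2 + 12² + 7*12) = 4111*(-2 + 144 + 84) = 4111*226 = 929086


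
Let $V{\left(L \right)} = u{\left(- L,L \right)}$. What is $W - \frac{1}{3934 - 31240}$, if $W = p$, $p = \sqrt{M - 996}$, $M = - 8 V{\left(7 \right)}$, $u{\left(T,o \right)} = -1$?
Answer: $\frac{1}{27306} + 2 i \sqrt{247} \approx 3.6622 \cdot 10^{-5} + 31.432 i$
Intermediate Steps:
$V{\left(L \right)} = -1$
$M = 8$ ($M = \left(-8\right) \left(-1\right) = 8$)
$p = 2 i \sqrt{247}$ ($p = \sqrt{8 - 996} = \sqrt{-988} = 2 i \sqrt{247} \approx 31.432 i$)
$W = 2 i \sqrt{247} \approx 31.432 i$
$W - \frac{1}{3934 - 31240} = 2 i \sqrt{247} - \frac{1}{3934 - 31240} = 2 i \sqrt{247} - \frac{1}{-27306} = 2 i \sqrt{247} - - \frac{1}{27306} = 2 i \sqrt{247} + \frac{1}{27306} = \frac{1}{27306} + 2 i \sqrt{247}$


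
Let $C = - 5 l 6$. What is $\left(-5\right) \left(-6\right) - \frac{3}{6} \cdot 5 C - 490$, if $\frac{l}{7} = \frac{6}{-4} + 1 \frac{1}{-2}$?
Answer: $-31990$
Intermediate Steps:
$l = -14$ ($l = 7 \left(\frac{6}{-4} + 1 \frac{1}{-2}\right) = 7 \left(6 \left(- \frac{1}{4}\right) + 1 \left(- \frac{1}{2}\right)\right) = 7 \left(- \frac{3}{2} - \frac{1}{2}\right) = 7 \left(-2\right) = -14$)
$C = 420$ ($C = \left(-5\right) \left(-14\right) 6 = 70 \cdot 6 = 420$)
$\left(-5\right) \left(-6\right) - \frac{3}{6} \cdot 5 C - 490 = \left(-5\right) \left(-6\right) - \frac{3}{6} \cdot 5 \cdot 420 - 490 = 30 \left(-3\right) \frac{1}{6} \cdot 5 \cdot 420 - 490 = 30 \left(\left(- \frac{1}{2}\right) 5\right) 420 - 490 = 30 \left(- \frac{5}{2}\right) 420 - 490 = \left(-75\right) 420 - 490 = -31500 - 490 = -31990$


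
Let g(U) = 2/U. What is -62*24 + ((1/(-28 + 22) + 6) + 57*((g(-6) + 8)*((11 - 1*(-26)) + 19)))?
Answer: 137939/6 ≈ 22990.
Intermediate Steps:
-62*24 + ((1/(-28 + 22) + 6) + 57*((g(-6) + 8)*((11 - 1*(-26)) + 19))) = -62*24 + ((1/(-28 + 22) + 6) + 57*((2/(-6) + 8)*((11 - 1*(-26)) + 19))) = -1488 + ((1/(-6) + 6) + 57*((2*(-⅙) + 8)*((11 + 26) + 19))) = -1488 + ((-⅙ + 6) + 57*((-⅓ + 8)*(37 + 19))) = -1488 + (35/6 + 57*((23/3)*56)) = -1488 + (35/6 + 57*(1288/3)) = -1488 + (35/6 + 24472) = -1488 + 146867/6 = 137939/6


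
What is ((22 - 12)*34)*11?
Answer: 3740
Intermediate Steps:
((22 - 12)*34)*11 = (10*34)*11 = 340*11 = 3740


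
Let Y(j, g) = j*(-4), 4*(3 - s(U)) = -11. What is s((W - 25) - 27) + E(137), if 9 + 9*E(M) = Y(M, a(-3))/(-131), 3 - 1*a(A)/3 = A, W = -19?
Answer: 24593/4716 ≈ 5.2148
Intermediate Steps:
a(A) = 9 - 3*A
s(U) = 23/4 (s(U) = 3 - ¼*(-11) = 3 + 11/4 = 23/4)
Y(j, g) = -4*j
E(M) = -1 + 4*M/1179 (E(M) = -1 + (-4*M/(-131))/9 = -1 + (-4*M*(-1/131))/9 = -1 + (4*M/131)/9 = -1 + 4*M/1179)
s((W - 25) - 27) + E(137) = 23/4 + (-1 + (4/1179)*137) = 23/4 + (-1 + 548/1179) = 23/4 - 631/1179 = 24593/4716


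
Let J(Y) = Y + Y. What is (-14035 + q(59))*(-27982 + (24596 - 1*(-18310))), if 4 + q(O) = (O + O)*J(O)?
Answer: -1716260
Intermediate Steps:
J(Y) = 2*Y
q(O) = -4 + 4*O² (q(O) = -4 + (O + O)*(2*O) = -4 + (2*O)*(2*O) = -4 + 4*O²)
(-14035 + q(59))*(-27982 + (24596 - 1*(-18310))) = (-14035 + (-4 + 4*59²))*(-27982 + (24596 - 1*(-18310))) = (-14035 + (-4 + 4*3481))*(-27982 + (24596 + 18310)) = (-14035 + (-4 + 13924))*(-27982 + 42906) = (-14035 + 13920)*14924 = -115*14924 = -1716260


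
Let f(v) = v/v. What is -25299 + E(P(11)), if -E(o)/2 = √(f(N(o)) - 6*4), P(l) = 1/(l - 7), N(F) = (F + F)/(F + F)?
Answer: -25299 - 2*I*√23 ≈ -25299.0 - 9.5917*I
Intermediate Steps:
N(F) = 1 (N(F) = (2*F)/((2*F)) = (2*F)*(1/(2*F)) = 1)
P(l) = 1/(-7 + l)
f(v) = 1
E(o) = -2*I*√23 (E(o) = -2*√(1 - 6*4) = -2*√(1 - 24) = -2*I*√23)
-25299 + E(P(11)) = -25299 - 2*I*√23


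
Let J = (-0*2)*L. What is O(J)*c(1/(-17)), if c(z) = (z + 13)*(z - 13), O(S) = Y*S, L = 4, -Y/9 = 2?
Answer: 0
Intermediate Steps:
Y = -18 (Y = -9*2 = -18)
J = 0 (J = -0*2*4 = -4*0*4 = 0*4 = 0)
O(S) = -18*S
c(z) = (-13 + z)*(13 + z) (c(z) = (13 + z)*(-13 + z) = (-13 + z)*(13 + z))
O(J)*c(1/(-17)) = (-18*0)*(-169 + (1/(-17))**2) = 0*(-169 + (-1/17)**2) = 0*(-169 + 1/289) = 0*(-48840/289) = 0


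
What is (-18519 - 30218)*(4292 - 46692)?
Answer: 2066448800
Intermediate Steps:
(-18519 - 30218)*(4292 - 46692) = -48737*(-42400) = 2066448800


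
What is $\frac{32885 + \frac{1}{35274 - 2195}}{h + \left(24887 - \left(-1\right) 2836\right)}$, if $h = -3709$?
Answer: $\frac{543901458}{397179553} \approx 1.3694$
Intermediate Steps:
$\frac{32885 + \frac{1}{35274 - 2195}}{h + \left(24887 - \left(-1\right) 2836\right)} = \frac{32885 + \frac{1}{35274 - 2195}}{-3709 + \left(24887 - \left(-1\right) 2836\right)} = \frac{32885 + \frac{1}{33079}}{-3709 + \left(24887 - -2836\right)} = \frac{32885 + \frac{1}{33079}}{-3709 + \left(24887 + 2836\right)} = \frac{1087802916}{33079 \left(-3709 + 27723\right)} = \frac{1087802916}{33079 \cdot 24014} = \frac{1087802916}{33079} \cdot \frac{1}{24014} = \frac{543901458}{397179553}$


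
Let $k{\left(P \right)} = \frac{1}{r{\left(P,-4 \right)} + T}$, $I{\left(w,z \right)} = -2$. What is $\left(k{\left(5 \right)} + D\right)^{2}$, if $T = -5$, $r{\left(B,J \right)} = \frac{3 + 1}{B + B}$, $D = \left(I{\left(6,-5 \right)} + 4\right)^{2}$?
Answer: $\frac{7569}{529} \approx 14.308$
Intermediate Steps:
$D = 4$ ($D = \left(-2 + 4\right)^{2} = 2^{2} = 4$)
$r{\left(B,J \right)} = \frac{2}{B}$ ($r{\left(B,J \right)} = \frac{4}{2 B} = 4 \frac{1}{2 B} = \frac{2}{B}$)
$k{\left(P \right)} = \frac{1}{-5 + \frac{2}{P}}$ ($k{\left(P \right)} = \frac{1}{\frac{2}{P} - 5} = \frac{1}{-5 + \frac{2}{P}}$)
$\left(k{\left(5 \right)} + D\right)^{2} = \left(\left(-1\right) 5 \frac{1}{-2 + 5 \cdot 5} + 4\right)^{2} = \left(\left(-1\right) 5 \frac{1}{-2 + 25} + 4\right)^{2} = \left(\left(-1\right) 5 \cdot \frac{1}{23} + 4\right)^{2} = \left(- \frac{5}{23} + 4\right)^{2} = \left(\frac{87}{23}\right)^{2} = \frac{7569}{529}$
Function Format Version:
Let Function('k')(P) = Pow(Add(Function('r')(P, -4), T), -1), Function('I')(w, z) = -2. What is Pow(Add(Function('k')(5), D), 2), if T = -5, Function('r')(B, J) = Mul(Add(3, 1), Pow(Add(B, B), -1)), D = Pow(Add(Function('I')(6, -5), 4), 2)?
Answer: Rational(7569, 529) ≈ 14.308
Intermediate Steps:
D = 4 (D = Pow(Add(-2, 4), 2) = Pow(2, 2) = 4)
Function('r')(B, J) = Mul(2, Pow(B, -1)) (Function('r')(B, J) = Mul(4, Pow(Mul(2, B), -1)) = Mul(4, Mul(Rational(1, 2), Pow(B, -1))) = Mul(2, Pow(B, -1)))
Function('k')(P) = Pow(Add(-5, Mul(2, Pow(P, -1))), -1) (Function('k')(P) = Pow(Add(Mul(2, Pow(P, -1)), -5), -1) = Pow(Add(-5, Mul(2, Pow(P, -1))), -1))
Pow(Add(Function('k')(5), D), 2) = Pow(Add(Mul(-1, 5, Pow(Add(-2, Mul(5, 5)), -1)), 4), 2) = Pow(Add(Mul(-1, 5, Pow(Add(-2, 25), -1)), 4), 2) = Pow(Add(Mul(-1, 5, Pow(23, -1)), 4), 2) = Pow(Add(Mul(-1, 5, Rational(1, 23)), 4), 2) = Pow(Add(Rational(-5, 23), 4), 2) = Pow(Rational(87, 23), 2) = Rational(7569, 529)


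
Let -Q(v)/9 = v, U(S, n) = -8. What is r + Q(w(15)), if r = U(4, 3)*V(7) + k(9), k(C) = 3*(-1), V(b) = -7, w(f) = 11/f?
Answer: 232/5 ≈ 46.400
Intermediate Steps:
k(C) = -3
Q(v) = -9*v
r = 53 (r = -8*(-7) - 3 = 56 - 3 = 53)
r + Q(w(15)) = 53 - 99/15 = 53 - 9*11/15 = 53 - 33/5 = 232/5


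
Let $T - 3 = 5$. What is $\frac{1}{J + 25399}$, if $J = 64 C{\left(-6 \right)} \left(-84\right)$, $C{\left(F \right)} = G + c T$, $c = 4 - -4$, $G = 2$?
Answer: $- \frac{1}{329417} \approx -3.0357 \cdot 10^{-6}$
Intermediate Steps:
$c = 8$ ($c = 4 + 4 = 8$)
$T = 8$ ($T = 3 + 5 = 8$)
$C{\left(F \right)} = 66$ ($C{\left(F \right)} = 2 + 8 \cdot 8 = 2 + 64 = 66$)
$J = -354816$ ($J = 64 \cdot 66 \left(-84\right) = 4224 \left(-84\right) = -354816$)
$\frac{1}{J + 25399} = \frac{1}{-354816 + 25399} = \frac{1}{-329417} = - \frac{1}{329417}$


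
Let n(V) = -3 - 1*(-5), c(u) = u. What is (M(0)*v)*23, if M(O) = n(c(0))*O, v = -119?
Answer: 0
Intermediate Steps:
n(V) = 2 (n(V) = -3 + 5 = 2)
M(O) = 2*O
(M(0)*v)*23 = ((2*0)*(-119))*23 = (0*(-119))*23 = 0*23 = 0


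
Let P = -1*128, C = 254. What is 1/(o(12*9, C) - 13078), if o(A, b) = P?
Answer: -1/13206 ≈ -7.5723e-5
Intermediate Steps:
P = -128
o(A, b) = -128
1/(o(12*9, C) - 13078) = 1/(-128 - 13078) = 1/(-13206) = -1/13206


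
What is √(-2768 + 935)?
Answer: I*√1833 ≈ 42.814*I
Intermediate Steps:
√(-2768 + 935) = √(-1833) = I*√1833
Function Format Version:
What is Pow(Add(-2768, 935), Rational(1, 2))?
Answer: Mul(I, Pow(1833, Rational(1, 2))) ≈ Mul(42.814, I)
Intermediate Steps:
Pow(Add(-2768, 935), Rational(1, 2)) = Pow(-1833, Rational(1, 2)) = Mul(I, Pow(1833, Rational(1, 2)))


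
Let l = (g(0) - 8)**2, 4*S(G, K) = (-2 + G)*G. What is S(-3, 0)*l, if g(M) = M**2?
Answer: 240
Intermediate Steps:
S(G, K) = G*(-2 + G)/4 (S(G, K) = ((-2 + G)*G)/4 = (G*(-2 + G))/4 = G*(-2 + G)/4)
l = 64 (l = (0**2 - 8)**2 = (0 - 8)**2 = (-8)**2 = 64)
S(-3, 0)*l = ((1/4)*(-3)*(-2 - 3))*64 = ((1/4)*(-3)*(-5))*64 = (15/4)*64 = 240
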